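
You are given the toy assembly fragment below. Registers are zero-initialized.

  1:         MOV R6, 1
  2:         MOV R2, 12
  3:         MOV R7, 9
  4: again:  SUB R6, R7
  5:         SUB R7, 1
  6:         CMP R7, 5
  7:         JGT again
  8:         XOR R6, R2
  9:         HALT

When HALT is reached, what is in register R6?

-17

after MOV R6, 1: R6=1
after MOV R2, 12: R2=12
after MOV R7, 9: R7=9
after SUB R6, R7: R6=1-9=-8
after SUB R7, 1: R7=9-1=8
CMP R7, 5  (cmp 8,5)
JGT again: taken
after SUB R6, R7: R6=(-8)-8=-16
after SUB R7, 1: R7=8-1=7
CMP R7, 5  (cmp 7,5)
JGT again: taken
after SUB R6, R7: R6=(-16)-7=-23
after SUB R7, 1: R7=7-1=6
CMP R7, 5  (cmp 6,5)
JGT again: taken
after SUB R6, R7: R6=(-23)-6=-29
after SUB R7, 1: R7=6-1=5
CMP R7, 5  (cmp 5,5)
JGT again: not taken
after XOR R6, R2: R6=(-29)^12=-17
halt.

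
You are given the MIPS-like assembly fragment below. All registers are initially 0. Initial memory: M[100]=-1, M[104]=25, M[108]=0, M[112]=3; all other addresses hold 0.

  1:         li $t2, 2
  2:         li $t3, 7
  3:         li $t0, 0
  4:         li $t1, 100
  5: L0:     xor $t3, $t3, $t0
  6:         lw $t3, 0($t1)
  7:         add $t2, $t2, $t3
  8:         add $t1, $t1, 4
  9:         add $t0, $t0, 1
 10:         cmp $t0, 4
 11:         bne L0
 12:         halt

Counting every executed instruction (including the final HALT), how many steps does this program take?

33

li $t2, 2 → $t2=2
li $t3, 7 → $t3=7
li $t0, 0 → $t0=0
li $t1, 100 → $t1=100
xor $t3, $t3, $t0 → $t3=7^0=7
lw $t3, 0($t1) → $t3=M[100]=-1
add $t2, $t2, $t3 → $t2=2+(-1)=1
add $t1, $t1, 4 → $t1=100+4=104
add $t0, $t0, 1 → $t0=0+1=1
cmp $t0, 4  (cmp 1,4)
bne L0: taken
xor $t3, $t3, $t0 → $t3=(-1)^1=-2
lw $t3, 0($t1) → $t3=M[104]=25
add $t2, $t2, $t3 → $t2=1+25=26
add $t1, $t1, 4 → $t1=104+4=108
add $t0, $t0, 1 → $t0=1+1=2
cmp $t0, 4  (cmp 2,4)
bne L0: taken
xor $t3, $t3, $t0 → $t3=25^2=27
lw $t3, 0($t1) → $t3=M[108]=0
add $t2, $t2, $t3 → $t2=26+0=26
add $t1, $t1, 4 → $t1=108+4=112
add $t0, $t0, 1 → $t0=2+1=3
cmp $t0, 4  (cmp 3,4)
bne L0: taken
xor $t3, $t3, $t0 → $t3=0^3=3
lw $t3, 0($t1) → $t3=M[112]=3
add $t2, $t2, $t3 → $t2=26+3=29
add $t1, $t1, 4 → $t1=112+4=116
add $t0, $t0, 1 → $t0=3+1=4
cmp $t0, 4  (cmp 4,4)
bne L0: not taken
halt.
Total executed instructions: 33.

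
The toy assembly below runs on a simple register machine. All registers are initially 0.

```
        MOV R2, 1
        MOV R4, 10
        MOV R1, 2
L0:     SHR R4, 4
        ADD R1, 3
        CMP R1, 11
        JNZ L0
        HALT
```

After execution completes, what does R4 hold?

0

R2=1
R4=10
R1=2
R4=10>>4=0
R1=2+3=5
CMP R1, 11  (cmp 5,11)
JNZ L0: taken
R4=0>>4=0
R1=5+3=8
CMP R1, 11  (cmp 8,11)
JNZ L0: taken
R4=0>>4=0
R1=8+3=11
CMP R1, 11  (cmp 11,11)
JNZ L0: not taken
halt.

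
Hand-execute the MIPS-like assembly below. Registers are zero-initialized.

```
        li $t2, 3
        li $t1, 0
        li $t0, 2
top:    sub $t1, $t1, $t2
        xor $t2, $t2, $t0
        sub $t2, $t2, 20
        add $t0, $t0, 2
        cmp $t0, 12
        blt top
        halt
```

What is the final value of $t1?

li $t2, 3 → $t2=3
li $t1, 0 → $t1=0
li $t0, 2 → $t0=2
sub $t1, $t1, $t2 → $t1=0-3=-3
xor $t2, $t2, $t0 → $t2=3^2=1
sub $t2, $t2, 20 → $t2=1-20=-19
add $t0, $t0, 2 → $t0=2+2=4
cmp $t0, 12  (cmp 4,12)
blt top: taken
sub $t1, $t1, $t2 → $t1=(-3)-(-19)=16
xor $t2, $t2, $t0 → $t2=(-19)^4=-23
sub $t2, $t2, 20 → $t2=(-23)-20=-43
add $t0, $t0, 2 → $t0=4+2=6
cmp $t0, 12  (cmp 6,12)
blt top: taken
sub $t1, $t1, $t2 → $t1=16-(-43)=59
xor $t2, $t2, $t0 → $t2=(-43)^6=-45
sub $t2, $t2, 20 → $t2=(-45)-20=-65
add $t0, $t0, 2 → $t0=6+2=8
cmp $t0, 12  (cmp 8,12)
blt top: taken
sub $t1, $t1, $t2 → $t1=59-(-65)=124
xor $t2, $t2, $t0 → $t2=(-65)^8=-73
sub $t2, $t2, 20 → $t2=(-73)-20=-93
add $t0, $t0, 2 → $t0=8+2=10
cmp $t0, 12  (cmp 10,12)
blt top: taken
sub $t1, $t1, $t2 → $t1=124-(-93)=217
xor $t2, $t2, $t0 → $t2=(-93)^10=-87
sub $t2, $t2, 20 → $t2=(-87)-20=-107
add $t0, $t0, 2 → $t0=10+2=12
cmp $t0, 12  (cmp 12,12)
blt top: not taken
halt.

217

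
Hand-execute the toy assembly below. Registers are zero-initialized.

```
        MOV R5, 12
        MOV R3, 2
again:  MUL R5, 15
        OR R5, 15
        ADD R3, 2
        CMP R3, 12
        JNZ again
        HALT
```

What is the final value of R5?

after MOV R5, 12: R5=12
after MOV R3, 2: R3=2
after MUL R5, 15: R5=12*15=180
after OR R5, 15: R5=180|15=191
after ADD R3, 2: R3=2+2=4
CMP R3, 12  (cmp 4,12)
JNZ again: taken
after MUL R5, 15: R5=191*15=2865
after OR R5, 15: R5=2865|15=2879
after ADD R3, 2: R3=4+2=6
CMP R3, 12  (cmp 6,12)
JNZ again: taken
after MUL R5, 15: R5=2879*15=43185
after OR R5, 15: R5=43185|15=43199
after ADD R3, 2: R3=6+2=8
CMP R3, 12  (cmp 8,12)
JNZ again: taken
after MUL R5, 15: R5=43199*15=647985
after OR R5, 15: R5=647985|15=647999
after ADD R3, 2: R3=8+2=10
CMP R3, 12  (cmp 10,12)
JNZ again: taken
after MUL R5, 15: R5=647999*15=9719985
after OR R5, 15: R5=9719985|15=9719999
after ADD R3, 2: R3=10+2=12
CMP R3, 12  (cmp 12,12)
JNZ again: not taken
halt.

9719999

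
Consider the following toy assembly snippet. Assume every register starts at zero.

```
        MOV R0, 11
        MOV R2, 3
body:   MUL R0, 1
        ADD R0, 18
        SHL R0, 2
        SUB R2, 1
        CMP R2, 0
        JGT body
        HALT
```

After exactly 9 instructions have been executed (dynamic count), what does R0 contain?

R0=11
R2=3
R0=11*1=11
R0=11+18=29
R0=29<<2=116
R2=3-1=2
CMP R2, 0  (cmp 2,0)
JGT body: taken
R0=116*1=116
After step 9: R0 = 116.

116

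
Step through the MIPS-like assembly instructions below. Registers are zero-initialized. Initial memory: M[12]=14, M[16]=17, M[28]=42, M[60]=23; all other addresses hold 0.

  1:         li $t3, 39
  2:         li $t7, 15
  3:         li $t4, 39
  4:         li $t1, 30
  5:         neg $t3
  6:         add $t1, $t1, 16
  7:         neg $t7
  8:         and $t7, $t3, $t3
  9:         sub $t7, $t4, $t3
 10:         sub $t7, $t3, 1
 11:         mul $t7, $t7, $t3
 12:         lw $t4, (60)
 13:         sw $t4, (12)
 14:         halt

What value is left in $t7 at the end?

1560

$t3=39
$t7=15
$t4=39
$t1=30
$t3=-(39)=-39
$t1=30+16=46
$t7=-(15)=-15
$t7=(-39)&(-39)=-39
$t7=39-(-39)=78
$t7=(-39)-1=-40
$t7=(-40)*(-39)=1560
$t4=M[60]=23
sw $t4, (12) → M[12]=23
halt.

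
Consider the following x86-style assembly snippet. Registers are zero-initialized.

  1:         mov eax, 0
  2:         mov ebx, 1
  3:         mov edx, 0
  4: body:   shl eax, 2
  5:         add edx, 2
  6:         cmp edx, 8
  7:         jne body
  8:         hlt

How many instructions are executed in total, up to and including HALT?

20

mov eax, 0 → eax=0
mov ebx, 1 → ebx=1
mov edx, 0 → edx=0
shl eax, 2 → eax=0<<2=0
add edx, 2 → edx=0+2=2
cmp edx, 8  (cmp 2,8)
jne body: taken
shl eax, 2 → eax=0<<2=0
add edx, 2 → edx=2+2=4
cmp edx, 8  (cmp 4,8)
jne body: taken
shl eax, 2 → eax=0<<2=0
add edx, 2 → edx=4+2=6
cmp edx, 8  (cmp 6,8)
jne body: taken
shl eax, 2 → eax=0<<2=0
add edx, 2 → edx=6+2=8
cmp edx, 8  (cmp 8,8)
jne body: not taken
halt.
Total executed instructions: 20.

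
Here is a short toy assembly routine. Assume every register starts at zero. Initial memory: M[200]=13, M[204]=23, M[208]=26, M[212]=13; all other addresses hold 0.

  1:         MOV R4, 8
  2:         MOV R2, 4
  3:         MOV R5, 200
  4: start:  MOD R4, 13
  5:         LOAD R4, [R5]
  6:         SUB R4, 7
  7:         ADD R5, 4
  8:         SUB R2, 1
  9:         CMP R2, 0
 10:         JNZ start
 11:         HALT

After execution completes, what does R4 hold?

6

MOV R4, 8 → R4=8
MOV R2, 4 → R2=4
MOV R5, 200 → R5=200
MOD R4, 13 → R4=8%13=8
LOAD R4, [R5] → R4=M[200]=13
SUB R4, 7 → R4=13-7=6
ADD R5, 4 → R5=200+4=204
SUB R2, 1 → R2=4-1=3
CMP R2, 0  (cmp 3,0)
JNZ start: taken
MOD R4, 13 → R4=6%13=6
LOAD R4, [R5] → R4=M[204]=23
SUB R4, 7 → R4=23-7=16
ADD R5, 4 → R5=204+4=208
SUB R2, 1 → R2=3-1=2
CMP R2, 0  (cmp 2,0)
JNZ start: taken
MOD R4, 13 → R4=16%13=3
LOAD R4, [R5] → R4=M[208]=26
SUB R4, 7 → R4=26-7=19
ADD R5, 4 → R5=208+4=212
SUB R2, 1 → R2=2-1=1
CMP R2, 0  (cmp 1,0)
JNZ start: taken
MOD R4, 13 → R4=19%13=6
LOAD R4, [R5] → R4=M[212]=13
SUB R4, 7 → R4=13-7=6
ADD R5, 4 → R5=212+4=216
SUB R2, 1 → R2=1-1=0
CMP R2, 0  (cmp 0,0)
JNZ start: not taken
halt.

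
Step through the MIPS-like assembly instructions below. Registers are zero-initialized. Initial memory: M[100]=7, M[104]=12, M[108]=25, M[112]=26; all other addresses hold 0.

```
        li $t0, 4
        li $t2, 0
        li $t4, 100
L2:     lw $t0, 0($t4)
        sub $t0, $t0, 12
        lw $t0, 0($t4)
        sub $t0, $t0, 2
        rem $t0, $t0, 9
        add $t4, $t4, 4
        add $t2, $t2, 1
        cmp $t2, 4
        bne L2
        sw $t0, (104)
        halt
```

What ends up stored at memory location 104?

6

$t0=4
$t2=0
$t4=100
$t0=M[100]=7
$t0=7-12=-5
$t0=M[100]=7
$t0=7-2=5
$t0=5%9=5
$t4=100+4=104
$t2=0+1=1
cmp $t2, 4  (cmp 1,4)
bne L2: taken
$t0=M[104]=12
$t0=12-12=0
$t0=M[104]=12
$t0=12-2=10
$t0=10%9=1
$t4=104+4=108
$t2=1+1=2
cmp $t2, 4  (cmp 2,4)
bne L2: taken
$t0=M[108]=25
$t0=25-12=13
$t0=M[108]=25
$t0=25-2=23
$t0=23%9=5
$t4=108+4=112
$t2=2+1=3
cmp $t2, 4  (cmp 3,4)
bne L2: taken
$t0=M[112]=26
$t0=26-12=14
$t0=M[112]=26
$t0=26-2=24
$t0=24%9=6
$t4=112+4=116
$t2=3+1=4
cmp $t2, 4  (cmp 4,4)
bne L2: not taken
sw $t0, (104) → M[104]=6
halt.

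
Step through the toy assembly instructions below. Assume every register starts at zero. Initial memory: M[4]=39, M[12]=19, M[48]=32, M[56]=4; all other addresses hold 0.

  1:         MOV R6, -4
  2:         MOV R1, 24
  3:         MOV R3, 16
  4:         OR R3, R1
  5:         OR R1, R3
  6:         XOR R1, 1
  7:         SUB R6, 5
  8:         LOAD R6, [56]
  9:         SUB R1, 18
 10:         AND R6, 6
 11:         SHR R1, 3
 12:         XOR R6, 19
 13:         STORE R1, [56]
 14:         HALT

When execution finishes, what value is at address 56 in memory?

after MOV R6, -4: R6=-4
after MOV R1, 24: R1=24
after MOV R3, 16: R3=16
after OR R3, R1: R3=16|24=24
after OR R1, R3: R1=24|24=24
after XOR R1, 1: R1=24^1=25
after SUB R6, 5: R6=(-4)-5=-9
after LOAD R6, [56]: R6=M[56]=4
after SUB R1, 18: R1=25-18=7
after AND R6, 6: R6=4&6=4
after SHR R1, 3: R1=7>>3=0
after XOR R6, 19: R6=4^19=23
STORE R1, [56] → M[56]=0
halt.

0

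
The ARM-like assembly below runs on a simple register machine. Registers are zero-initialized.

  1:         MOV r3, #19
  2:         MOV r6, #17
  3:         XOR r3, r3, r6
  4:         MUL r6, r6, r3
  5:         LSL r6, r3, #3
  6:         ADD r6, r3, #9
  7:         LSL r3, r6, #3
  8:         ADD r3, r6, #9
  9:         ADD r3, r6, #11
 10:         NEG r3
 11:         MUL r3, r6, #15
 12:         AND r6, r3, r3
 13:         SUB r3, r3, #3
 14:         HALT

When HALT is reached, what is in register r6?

165

after MOV r3, #19: r3=19
after MOV r6, #17: r6=17
after XOR r3, r3, r6: r3=19^17=2
after MUL r6, r6, r3: r6=17*2=34
after LSL r6, r3, #3: r6=2<<3=16
after ADD r6, r3, #9: r6=2+9=11
after LSL r3, r6, #3: r3=11<<3=88
after ADD r3, r6, #9: r3=11+9=20
after ADD r3, r6, #11: r3=11+11=22
after NEG r3: r3=-(22)=-22
after MUL r3, r6, #15: r3=11*15=165
after AND r6, r3, r3: r6=165&165=165
after SUB r3, r3, #3: r3=165-3=162
halt.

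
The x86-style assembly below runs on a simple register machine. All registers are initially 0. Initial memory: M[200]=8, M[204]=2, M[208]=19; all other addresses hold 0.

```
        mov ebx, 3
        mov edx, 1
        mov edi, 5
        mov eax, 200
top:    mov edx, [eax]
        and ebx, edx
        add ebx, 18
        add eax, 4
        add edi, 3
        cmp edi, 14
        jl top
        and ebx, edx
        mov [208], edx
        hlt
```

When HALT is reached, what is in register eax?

212

after mov ebx, 3: ebx=3
after mov edx, 1: edx=1
after mov edi, 5: edi=5
after mov eax, 200: eax=200
after mov edx, [eax]: edx=M[200]=8
after and ebx, edx: ebx=3&8=0
after add ebx, 18: ebx=0+18=18
after add eax, 4: eax=200+4=204
after add edi, 3: edi=5+3=8
cmp edi, 14  (cmp 8,14)
jl top: taken
after mov edx, [eax]: edx=M[204]=2
after and ebx, edx: ebx=18&2=2
after add ebx, 18: ebx=2+18=20
after add eax, 4: eax=204+4=208
after add edi, 3: edi=8+3=11
cmp edi, 14  (cmp 11,14)
jl top: taken
after mov edx, [eax]: edx=M[208]=19
after and ebx, edx: ebx=20&19=16
after add ebx, 18: ebx=16+18=34
after add eax, 4: eax=208+4=212
after add edi, 3: edi=11+3=14
cmp edi, 14  (cmp 14,14)
jl top: not taken
after and ebx, edx: ebx=34&19=2
mov [208], edx → M[208]=19
halt.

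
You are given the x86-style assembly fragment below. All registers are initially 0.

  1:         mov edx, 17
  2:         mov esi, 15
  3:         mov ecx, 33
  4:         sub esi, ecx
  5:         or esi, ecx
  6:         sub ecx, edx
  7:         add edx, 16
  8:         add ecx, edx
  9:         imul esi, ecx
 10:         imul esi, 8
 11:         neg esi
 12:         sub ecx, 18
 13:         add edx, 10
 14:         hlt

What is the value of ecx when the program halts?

after mov edx, 17: edx=17
after mov esi, 15: esi=15
after mov ecx, 33: ecx=33
after sub esi, ecx: esi=15-33=-18
after or esi, ecx: esi=(-18)|33=-17
after sub ecx, edx: ecx=33-17=16
after add edx, 16: edx=17+16=33
after add ecx, edx: ecx=16+33=49
after imul esi, ecx: esi=(-17)*49=-833
after imul esi, 8: esi=(-833)*8=-6664
after neg esi: esi=-(-6664)=6664
after sub ecx, 18: ecx=49-18=31
after add edx, 10: edx=33+10=43
halt.

31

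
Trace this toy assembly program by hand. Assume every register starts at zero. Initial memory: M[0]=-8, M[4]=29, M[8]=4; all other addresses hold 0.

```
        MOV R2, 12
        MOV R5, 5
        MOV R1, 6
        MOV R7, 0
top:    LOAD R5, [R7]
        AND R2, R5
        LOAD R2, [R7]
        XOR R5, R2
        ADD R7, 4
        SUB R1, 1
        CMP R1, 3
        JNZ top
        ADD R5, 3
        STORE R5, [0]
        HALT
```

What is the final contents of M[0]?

3

R2=12
R5=5
R1=6
R7=0
R5=M[0]=-8
R2=12&(-8)=8
R2=M[0]=-8
R5=(-8)^(-8)=0
R7=0+4=4
R1=6-1=5
CMP R1, 3  (cmp 5,3)
JNZ top: taken
R5=M[4]=29
R2=(-8)&29=24
R2=M[4]=29
R5=29^29=0
R7=4+4=8
R1=5-1=4
CMP R1, 3  (cmp 4,3)
JNZ top: taken
R5=M[8]=4
R2=29&4=4
R2=M[8]=4
R5=4^4=0
R7=8+4=12
R1=4-1=3
CMP R1, 3  (cmp 3,3)
JNZ top: not taken
R5=0+3=3
STORE R5, [0] → M[0]=3
halt.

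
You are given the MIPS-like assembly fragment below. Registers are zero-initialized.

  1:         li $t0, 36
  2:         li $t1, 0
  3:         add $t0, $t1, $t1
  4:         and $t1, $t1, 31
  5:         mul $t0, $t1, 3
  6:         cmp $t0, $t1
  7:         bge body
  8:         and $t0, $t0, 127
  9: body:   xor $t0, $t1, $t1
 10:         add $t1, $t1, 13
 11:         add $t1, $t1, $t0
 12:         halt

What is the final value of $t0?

after li $t0, 36: $t0=36
after li $t1, 0: $t1=0
after add $t0, $t1, $t1: $t0=0+0=0
after and $t1, $t1, 31: $t1=0&31=0
after mul $t0, $t1, 3: $t0=0*3=0
cmp $t0, $t1  (cmp 0,0)
bge body: taken
after xor $t0, $t1, $t1: $t0=0^0=0
after add $t1, $t1, 13: $t1=0+13=13
after add $t1, $t1, $t0: $t1=13+0=13
halt.

0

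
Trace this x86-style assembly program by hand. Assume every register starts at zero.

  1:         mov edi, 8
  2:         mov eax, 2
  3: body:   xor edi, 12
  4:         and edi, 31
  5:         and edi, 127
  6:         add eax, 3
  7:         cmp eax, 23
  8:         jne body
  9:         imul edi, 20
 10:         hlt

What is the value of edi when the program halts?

80

after mov edi, 8: edi=8
after mov eax, 2: eax=2
after xor edi, 12: edi=8^12=4
after and edi, 31: edi=4&31=4
after and edi, 127: edi=4&127=4
after add eax, 3: eax=2+3=5
cmp eax, 23  (cmp 5,23)
jne body: taken
after xor edi, 12: edi=4^12=8
after and edi, 31: edi=8&31=8
after and edi, 127: edi=8&127=8
after add eax, 3: eax=5+3=8
cmp eax, 23  (cmp 8,23)
jne body: taken
after xor edi, 12: edi=8^12=4
after and edi, 31: edi=4&31=4
after and edi, 127: edi=4&127=4
after add eax, 3: eax=8+3=11
cmp eax, 23  (cmp 11,23)
jne body: taken
after xor edi, 12: edi=4^12=8
after and edi, 31: edi=8&31=8
after and edi, 127: edi=8&127=8
after add eax, 3: eax=11+3=14
cmp eax, 23  (cmp 14,23)
jne body: taken
after xor edi, 12: edi=8^12=4
after and edi, 31: edi=4&31=4
after and edi, 127: edi=4&127=4
after add eax, 3: eax=14+3=17
cmp eax, 23  (cmp 17,23)
jne body: taken
after xor edi, 12: edi=4^12=8
after and edi, 31: edi=8&31=8
after and edi, 127: edi=8&127=8
after add eax, 3: eax=17+3=20
cmp eax, 23  (cmp 20,23)
jne body: taken
after xor edi, 12: edi=8^12=4
after and edi, 31: edi=4&31=4
after and edi, 127: edi=4&127=4
after add eax, 3: eax=20+3=23
cmp eax, 23  (cmp 23,23)
jne body: not taken
after imul edi, 20: edi=4*20=80
halt.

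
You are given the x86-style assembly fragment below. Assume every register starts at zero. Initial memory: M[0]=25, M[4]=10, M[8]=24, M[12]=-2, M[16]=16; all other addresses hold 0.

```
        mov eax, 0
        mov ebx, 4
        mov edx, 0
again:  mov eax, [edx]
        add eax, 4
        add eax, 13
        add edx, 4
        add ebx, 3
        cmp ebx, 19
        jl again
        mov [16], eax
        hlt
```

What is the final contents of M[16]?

eax=0
ebx=4
edx=0
eax=M[0]=25
eax=25+4=29
eax=29+13=42
edx=0+4=4
ebx=4+3=7
cmp ebx, 19  (cmp 7,19)
jl again: taken
eax=M[4]=10
eax=10+4=14
eax=14+13=27
edx=4+4=8
ebx=7+3=10
cmp ebx, 19  (cmp 10,19)
jl again: taken
eax=M[8]=24
eax=24+4=28
eax=28+13=41
edx=8+4=12
ebx=10+3=13
cmp ebx, 19  (cmp 13,19)
jl again: taken
eax=M[12]=-2
eax=(-2)+4=2
eax=2+13=15
edx=12+4=16
ebx=13+3=16
cmp ebx, 19  (cmp 16,19)
jl again: taken
eax=M[16]=16
eax=16+4=20
eax=20+13=33
edx=16+4=20
ebx=16+3=19
cmp ebx, 19  (cmp 19,19)
jl again: not taken
mov [16], eax → M[16]=33
halt.

33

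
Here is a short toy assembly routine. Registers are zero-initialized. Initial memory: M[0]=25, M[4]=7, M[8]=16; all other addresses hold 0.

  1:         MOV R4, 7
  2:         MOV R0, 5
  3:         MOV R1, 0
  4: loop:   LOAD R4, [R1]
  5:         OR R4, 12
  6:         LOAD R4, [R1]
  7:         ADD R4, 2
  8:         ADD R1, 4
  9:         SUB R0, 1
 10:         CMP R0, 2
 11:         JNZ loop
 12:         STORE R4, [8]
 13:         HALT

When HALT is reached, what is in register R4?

after MOV R4, 7: R4=7
after MOV R0, 5: R0=5
after MOV R1, 0: R1=0
after LOAD R4, [R1]: R4=M[0]=25
after OR R4, 12: R4=25|12=29
after LOAD R4, [R1]: R4=M[0]=25
after ADD R4, 2: R4=25+2=27
after ADD R1, 4: R1=0+4=4
after SUB R0, 1: R0=5-1=4
CMP R0, 2  (cmp 4,2)
JNZ loop: taken
after LOAD R4, [R1]: R4=M[4]=7
after OR R4, 12: R4=7|12=15
after LOAD R4, [R1]: R4=M[4]=7
after ADD R4, 2: R4=7+2=9
after ADD R1, 4: R1=4+4=8
after SUB R0, 1: R0=4-1=3
CMP R0, 2  (cmp 3,2)
JNZ loop: taken
after LOAD R4, [R1]: R4=M[8]=16
after OR R4, 12: R4=16|12=28
after LOAD R4, [R1]: R4=M[8]=16
after ADD R4, 2: R4=16+2=18
after ADD R1, 4: R1=8+4=12
after SUB R0, 1: R0=3-1=2
CMP R0, 2  (cmp 2,2)
JNZ loop: not taken
STORE R4, [8] → M[8]=18
halt.

18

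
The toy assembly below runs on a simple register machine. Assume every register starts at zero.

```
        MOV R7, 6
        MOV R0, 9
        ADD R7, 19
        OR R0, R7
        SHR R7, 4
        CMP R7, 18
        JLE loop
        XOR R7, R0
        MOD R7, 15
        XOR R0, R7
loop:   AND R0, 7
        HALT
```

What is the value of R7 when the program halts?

MOV R7, 6 → R7=6
MOV R0, 9 → R0=9
ADD R7, 19 → R7=6+19=25
OR R0, R7 → R0=9|25=25
SHR R7, 4 → R7=25>>4=1
CMP R7, 18  (cmp 1,18)
JLE loop: taken
AND R0, 7 → R0=25&7=1
halt.

1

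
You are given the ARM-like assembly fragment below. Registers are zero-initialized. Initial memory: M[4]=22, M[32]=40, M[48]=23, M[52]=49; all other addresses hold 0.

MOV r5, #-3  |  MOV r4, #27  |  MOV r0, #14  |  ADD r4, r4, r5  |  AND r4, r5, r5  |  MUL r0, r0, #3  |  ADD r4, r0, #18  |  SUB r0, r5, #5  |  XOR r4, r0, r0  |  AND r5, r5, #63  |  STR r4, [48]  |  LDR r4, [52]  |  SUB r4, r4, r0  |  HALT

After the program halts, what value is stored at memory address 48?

after MOV r5, #-3: r5=-3
after MOV r4, #27: r4=27
after MOV r0, #14: r0=14
after ADD r4, r4, r5: r4=27+(-3)=24
after AND r4, r5, r5: r4=(-3)&(-3)=-3
after MUL r0, r0, #3: r0=14*3=42
after ADD r4, r0, #18: r4=42+18=60
after SUB r0, r5, #5: r0=(-3)-5=-8
after XOR r4, r0, r0: r4=(-8)^(-8)=0
after AND r5, r5, #63: r5=(-3)&63=61
STR r4, [48] → M[48]=0
after LDR r4, [52]: r4=M[52]=49
after SUB r4, r4, r0: r4=49-(-8)=57
halt.

0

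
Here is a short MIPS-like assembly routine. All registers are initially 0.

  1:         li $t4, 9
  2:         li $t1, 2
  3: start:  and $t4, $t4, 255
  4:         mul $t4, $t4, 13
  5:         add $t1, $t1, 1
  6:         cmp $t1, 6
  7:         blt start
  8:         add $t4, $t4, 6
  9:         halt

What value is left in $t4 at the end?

li $t4, 9 → $t4=9
li $t1, 2 → $t1=2
and $t4, $t4, 255 → $t4=9&255=9
mul $t4, $t4, 13 → $t4=9*13=117
add $t1, $t1, 1 → $t1=2+1=3
cmp $t1, 6  (cmp 3,6)
blt start: taken
and $t4, $t4, 255 → $t4=117&255=117
mul $t4, $t4, 13 → $t4=117*13=1521
add $t1, $t1, 1 → $t1=3+1=4
cmp $t1, 6  (cmp 4,6)
blt start: taken
and $t4, $t4, 255 → $t4=1521&255=241
mul $t4, $t4, 13 → $t4=241*13=3133
add $t1, $t1, 1 → $t1=4+1=5
cmp $t1, 6  (cmp 5,6)
blt start: taken
and $t4, $t4, 255 → $t4=3133&255=61
mul $t4, $t4, 13 → $t4=61*13=793
add $t1, $t1, 1 → $t1=5+1=6
cmp $t1, 6  (cmp 6,6)
blt start: not taken
add $t4, $t4, 6 → $t4=793+6=799
halt.

799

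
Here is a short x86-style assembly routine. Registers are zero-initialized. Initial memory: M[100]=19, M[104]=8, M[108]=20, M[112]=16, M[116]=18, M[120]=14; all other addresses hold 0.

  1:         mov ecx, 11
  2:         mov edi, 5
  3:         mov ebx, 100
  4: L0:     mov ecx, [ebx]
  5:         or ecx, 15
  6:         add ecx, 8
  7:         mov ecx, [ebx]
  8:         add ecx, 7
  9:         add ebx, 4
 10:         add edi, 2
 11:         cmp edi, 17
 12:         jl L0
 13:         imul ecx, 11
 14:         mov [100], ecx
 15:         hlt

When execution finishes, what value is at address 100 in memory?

231

ecx=11
edi=5
ebx=100
ecx=M[100]=19
ecx=19|15=31
ecx=31+8=39
ecx=M[100]=19
ecx=19+7=26
ebx=100+4=104
edi=5+2=7
cmp edi, 17  (cmp 7,17)
jl L0: taken
ecx=M[104]=8
ecx=8|15=15
ecx=15+8=23
ecx=M[104]=8
ecx=8+7=15
ebx=104+4=108
edi=7+2=9
cmp edi, 17  (cmp 9,17)
jl L0: taken
ecx=M[108]=20
ecx=20|15=31
ecx=31+8=39
ecx=M[108]=20
ecx=20+7=27
ebx=108+4=112
edi=9+2=11
cmp edi, 17  (cmp 11,17)
jl L0: taken
ecx=M[112]=16
ecx=16|15=31
ecx=31+8=39
ecx=M[112]=16
ecx=16+7=23
ebx=112+4=116
edi=11+2=13
cmp edi, 17  (cmp 13,17)
jl L0: taken
ecx=M[116]=18
ecx=18|15=31
ecx=31+8=39
ecx=M[116]=18
ecx=18+7=25
ebx=116+4=120
edi=13+2=15
cmp edi, 17  (cmp 15,17)
jl L0: taken
ecx=M[120]=14
ecx=14|15=15
ecx=15+8=23
ecx=M[120]=14
ecx=14+7=21
ebx=120+4=124
edi=15+2=17
cmp edi, 17  (cmp 17,17)
jl L0: not taken
ecx=21*11=231
mov [100], ecx → M[100]=231
halt.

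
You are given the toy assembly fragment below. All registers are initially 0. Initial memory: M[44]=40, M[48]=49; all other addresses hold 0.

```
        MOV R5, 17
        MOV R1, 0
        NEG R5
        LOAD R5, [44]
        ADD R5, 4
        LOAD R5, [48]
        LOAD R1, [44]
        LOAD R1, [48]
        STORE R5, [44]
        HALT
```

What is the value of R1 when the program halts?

MOV R5, 17 → R5=17
MOV R1, 0 → R1=0
NEG R5 → R5=-(17)=-17
LOAD R5, [44] → R5=M[44]=40
ADD R5, 4 → R5=40+4=44
LOAD R5, [48] → R5=M[48]=49
LOAD R1, [44] → R1=M[44]=40
LOAD R1, [48] → R1=M[48]=49
STORE R5, [44] → M[44]=49
halt.

49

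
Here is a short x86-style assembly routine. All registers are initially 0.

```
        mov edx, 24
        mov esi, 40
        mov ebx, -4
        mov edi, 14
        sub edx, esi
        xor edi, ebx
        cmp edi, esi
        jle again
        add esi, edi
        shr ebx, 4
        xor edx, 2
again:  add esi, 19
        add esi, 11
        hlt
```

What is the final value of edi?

mov edx, 24 → edx=24
mov esi, 40 → esi=40
mov ebx, -4 → ebx=-4
mov edi, 14 → edi=14
sub edx, esi → edx=24-40=-16
xor edi, ebx → edi=14^(-4)=-14
cmp edi, esi  (cmp -14,40)
jle again: taken
add esi, 19 → esi=40+19=59
add esi, 11 → esi=59+11=70
halt.

-14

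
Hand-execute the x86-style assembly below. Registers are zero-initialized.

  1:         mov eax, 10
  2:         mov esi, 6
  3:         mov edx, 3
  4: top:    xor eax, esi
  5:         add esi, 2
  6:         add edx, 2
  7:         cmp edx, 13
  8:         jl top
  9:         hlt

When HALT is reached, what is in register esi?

16

mov eax, 10 → eax=10
mov esi, 6 → esi=6
mov edx, 3 → edx=3
xor eax, esi → eax=10^6=12
add esi, 2 → esi=6+2=8
add edx, 2 → edx=3+2=5
cmp edx, 13  (cmp 5,13)
jl top: taken
xor eax, esi → eax=12^8=4
add esi, 2 → esi=8+2=10
add edx, 2 → edx=5+2=7
cmp edx, 13  (cmp 7,13)
jl top: taken
xor eax, esi → eax=4^10=14
add esi, 2 → esi=10+2=12
add edx, 2 → edx=7+2=9
cmp edx, 13  (cmp 9,13)
jl top: taken
xor eax, esi → eax=14^12=2
add esi, 2 → esi=12+2=14
add edx, 2 → edx=9+2=11
cmp edx, 13  (cmp 11,13)
jl top: taken
xor eax, esi → eax=2^14=12
add esi, 2 → esi=14+2=16
add edx, 2 → edx=11+2=13
cmp edx, 13  (cmp 13,13)
jl top: not taken
halt.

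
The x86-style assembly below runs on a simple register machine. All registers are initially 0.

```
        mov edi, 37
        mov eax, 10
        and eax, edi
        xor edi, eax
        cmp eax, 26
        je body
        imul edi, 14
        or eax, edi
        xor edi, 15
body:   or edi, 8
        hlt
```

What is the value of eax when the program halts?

518

after mov edi, 37: edi=37
after mov eax, 10: eax=10
after and eax, edi: eax=10&37=0
after xor edi, eax: edi=37^0=37
cmp eax, 26  (cmp 0,26)
je body: not taken
after imul edi, 14: edi=37*14=518
after or eax, edi: eax=0|518=518
after xor edi, 15: edi=518^15=521
after or edi, 8: edi=521|8=521
halt.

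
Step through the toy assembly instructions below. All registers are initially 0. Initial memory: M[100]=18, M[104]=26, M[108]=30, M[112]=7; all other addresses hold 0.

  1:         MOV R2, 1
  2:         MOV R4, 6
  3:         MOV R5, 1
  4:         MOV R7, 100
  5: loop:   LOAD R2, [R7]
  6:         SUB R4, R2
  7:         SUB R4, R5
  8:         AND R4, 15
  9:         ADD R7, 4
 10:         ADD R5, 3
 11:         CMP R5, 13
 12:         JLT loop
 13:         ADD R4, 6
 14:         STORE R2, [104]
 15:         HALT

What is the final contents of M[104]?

after MOV R2, 1: R2=1
after MOV R4, 6: R4=6
after MOV R5, 1: R5=1
after MOV R7, 100: R7=100
after LOAD R2, [R7]: R2=M[100]=18
after SUB R4, R2: R4=6-18=-12
after SUB R4, R5: R4=(-12)-1=-13
after AND R4, 15: R4=(-13)&15=3
after ADD R7, 4: R7=100+4=104
after ADD R5, 3: R5=1+3=4
CMP R5, 13  (cmp 4,13)
JLT loop: taken
after LOAD R2, [R7]: R2=M[104]=26
after SUB R4, R2: R4=3-26=-23
after SUB R4, R5: R4=(-23)-4=-27
after AND R4, 15: R4=(-27)&15=5
after ADD R7, 4: R7=104+4=108
after ADD R5, 3: R5=4+3=7
CMP R5, 13  (cmp 7,13)
JLT loop: taken
after LOAD R2, [R7]: R2=M[108]=30
after SUB R4, R2: R4=5-30=-25
after SUB R4, R5: R4=(-25)-7=-32
after AND R4, 15: R4=(-32)&15=0
after ADD R7, 4: R7=108+4=112
after ADD R5, 3: R5=7+3=10
CMP R5, 13  (cmp 10,13)
JLT loop: taken
after LOAD R2, [R7]: R2=M[112]=7
after SUB R4, R2: R4=0-7=-7
after SUB R4, R5: R4=(-7)-10=-17
after AND R4, 15: R4=(-17)&15=15
after ADD R7, 4: R7=112+4=116
after ADD R5, 3: R5=10+3=13
CMP R5, 13  (cmp 13,13)
JLT loop: not taken
after ADD R4, 6: R4=15+6=21
STORE R2, [104] → M[104]=7
halt.

7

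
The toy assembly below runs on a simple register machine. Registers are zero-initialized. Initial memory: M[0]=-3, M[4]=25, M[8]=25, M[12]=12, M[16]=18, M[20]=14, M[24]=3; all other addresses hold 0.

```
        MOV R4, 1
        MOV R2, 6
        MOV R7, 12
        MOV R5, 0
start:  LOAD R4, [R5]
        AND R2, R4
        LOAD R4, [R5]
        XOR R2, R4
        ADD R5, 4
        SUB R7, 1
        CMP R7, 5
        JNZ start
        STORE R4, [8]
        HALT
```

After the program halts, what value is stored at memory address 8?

MOV R4, 1 → R4=1
MOV R2, 6 → R2=6
MOV R7, 12 → R7=12
MOV R5, 0 → R5=0
LOAD R4, [R5] → R4=M[0]=-3
AND R2, R4 → R2=6&(-3)=4
LOAD R4, [R5] → R4=M[0]=-3
XOR R2, R4 → R2=4^(-3)=-7
ADD R5, 4 → R5=0+4=4
SUB R7, 1 → R7=12-1=11
CMP R7, 5  (cmp 11,5)
JNZ start: taken
LOAD R4, [R5] → R4=M[4]=25
AND R2, R4 → R2=(-7)&25=25
LOAD R4, [R5] → R4=M[4]=25
XOR R2, R4 → R2=25^25=0
ADD R5, 4 → R5=4+4=8
SUB R7, 1 → R7=11-1=10
CMP R7, 5  (cmp 10,5)
JNZ start: taken
LOAD R4, [R5] → R4=M[8]=25
AND R2, R4 → R2=0&25=0
LOAD R4, [R5] → R4=M[8]=25
XOR R2, R4 → R2=0^25=25
ADD R5, 4 → R5=8+4=12
SUB R7, 1 → R7=10-1=9
CMP R7, 5  (cmp 9,5)
JNZ start: taken
LOAD R4, [R5] → R4=M[12]=12
AND R2, R4 → R2=25&12=8
LOAD R4, [R5] → R4=M[12]=12
XOR R2, R4 → R2=8^12=4
ADD R5, 4 → R5=12+4=16
SUB R7, 1 → R7=9-1=8
CMP R7, 5  (cmp 8,5)
JNZ start: taken
LOAD R4, [R5] → R4=M[16]=18
AND R2, R4 → R2=4&18=0
LOAD R4, [R5] → R4=M[16]=18
XOR R2, R4 → R2=0^18=18
ADD R5, 4 → R5=16+4=20
SUB R7, 1 → R7=8-1=7
CMP R7, 5  (cmp 7,5)
JNZ start: taken
LOAD R4, [R5] → R4=M[20]=14
AND R2, R4 → R2=18&14=2
LOAD R4, [R5] → R4=M[20]=14
XOR R2, R4 → R2=2^14=12
ADD R5, 4 → R5=20+4=24
SUB R7, 1 → R7=7-1=6
CMP R7, 5  (cmp 6,5)
JNZ start: taken
LOAD R4, [R5] → R4=M[24]=3
AND R2, R4 → R2=12&3=0
LOAD R4, [R5] → R4=M[24]=3
XOR R2, R4 → R2=0^3=3
ADD R5, 4 → R5=24+4=28
SUB R7, 1 → R7=6-1=5
CMP R7, 5  (cmp 5,5)
JNZ start: not taken
STORE R4, [8] → M[8]=3
halt.

3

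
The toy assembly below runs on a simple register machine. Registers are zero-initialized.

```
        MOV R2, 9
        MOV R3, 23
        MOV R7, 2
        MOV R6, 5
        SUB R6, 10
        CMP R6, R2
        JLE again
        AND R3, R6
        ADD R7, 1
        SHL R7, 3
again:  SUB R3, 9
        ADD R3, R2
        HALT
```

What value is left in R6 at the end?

after MOV R2, 9: R2=9
after MOV R3, 23: R3=23
after MOV R7, 2: R7=2
after MOV R6, 5: R6=5
after SUB R6, 10: R6=5-10=-5
CMP R6, R2  (cmp -5,9)
JLE again: taken
after SUB R3, 9: R3=23-9=14
after ADD R3, R2: R3=14+9=23
halt.

-5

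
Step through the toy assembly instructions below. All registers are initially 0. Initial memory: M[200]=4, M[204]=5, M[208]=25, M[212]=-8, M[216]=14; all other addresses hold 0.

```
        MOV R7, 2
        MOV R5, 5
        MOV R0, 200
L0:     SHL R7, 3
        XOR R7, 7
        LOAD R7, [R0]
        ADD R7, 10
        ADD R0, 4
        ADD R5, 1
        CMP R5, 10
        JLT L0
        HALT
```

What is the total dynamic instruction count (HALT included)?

44

after MOV R7, 2: R7=2
after MOV R5, 5: R5=5
after MOV R0, 200: R0=200
after SHL R7, 3: R7=2<<3=16
after XOR R7, 7: R7=16^7=23
after LOAD R7, [R0]: R7=M[200]=4
after ADD R7, 10: R7=4+10=14
after ADD R0, 4: R0=200+4=204
after ADD R5, 1: R5=5+1=6
CMP R5, 10  (cmp 6,10)
JLT L0: taken
after SHL R7, 3: R7=14<<3=112
after XOR R7, 7: R7=112^7=119
after LOAD R7, [R0]: R7=M[204]=5
after ADD R7, 10: R7=5+10=15
after ADD R0, 4: R0=204+4=208
after ADD R5, 1: R5=6+1=7
CMP R5, 10  (cmp 7,10)
JLT L0: taken
after SHL R7, 3: R7=15<<3=120
after XOR R7, 7: R7=120^7=127
after LOAD R7, [R0]: R7=M[208]=25
after ADD R7, 10: R7=25+10=35
after ADD R0, 4: R0=208+4=212
after ADD R5, 1: R5=7+1=8
CMP R5, 10  (cmp 8,10)
JLT L0: taken
after SHL R7, 3: R7=35<<3=280
after XOR R7, 7: R7=280^7=287
after LOAD R7, [R0]: R7=M[212]=-8
after ADD R7, 10: R7=(-8)+10=2
after ADD R0, 4: R0=212+4=216
after ADD R5, 1: R5=8+1=9
CMP R5, 10  (cmp 9,10)
JLT L0: taken
after SHL R7, 3: R7=2<<3=16
after XOR R7, 7: R7=16^7=23
after LOAD R7, [R0]: R7=M[216]=14
after ADD R7, 10: R7=14+10=24
after ADD R0, 4: R0=216+4=220
after ADD R5, 1: R5=9+1=10
CMP R5, 10  (cmp 10,10)
JLT L0: not taken
halt.
Total executed instructions: 44.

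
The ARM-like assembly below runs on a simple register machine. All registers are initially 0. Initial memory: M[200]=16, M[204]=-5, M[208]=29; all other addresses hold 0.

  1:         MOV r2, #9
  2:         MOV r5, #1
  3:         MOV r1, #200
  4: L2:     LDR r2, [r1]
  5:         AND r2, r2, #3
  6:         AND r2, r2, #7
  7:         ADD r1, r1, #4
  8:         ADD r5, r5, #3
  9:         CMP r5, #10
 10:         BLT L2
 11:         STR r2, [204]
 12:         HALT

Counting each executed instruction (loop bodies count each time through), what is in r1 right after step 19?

MOV r2, #9 → r2=9
MOV r5, #1 → r5=1
MOV r1, #200 → r1=200
LDR r2, [r1] → r2=M[200]=16
AND r2, r2, #3 → r2=16&3=0
AND r2, r2, #7 → r2=0&7=0
ADD r1, r1, #4 → r1=200+4=204
ADD r5, r5, #3 → r5=1+3=4
CMP r5, #10  (cmp 4,10)
BLT L2: taken
LDR r2, [r1] → r2=M[204]=-5
AND r2, r2, #3 → r2=(-5)&3=3
AND r2, r2, #7 → r2=3&7=3
ADD r1, r1, #4 → r1=204+4=208
ADD r5, r5, #3 → r5=4+3=7
CMP r5, #10  (cmp 7,10)
BLT L2: taken
LDR r2, [r1] → r2=M[208]=29
AND r2, r2, #3 → r2=29&3=1
After step 19: r1 = 208.

208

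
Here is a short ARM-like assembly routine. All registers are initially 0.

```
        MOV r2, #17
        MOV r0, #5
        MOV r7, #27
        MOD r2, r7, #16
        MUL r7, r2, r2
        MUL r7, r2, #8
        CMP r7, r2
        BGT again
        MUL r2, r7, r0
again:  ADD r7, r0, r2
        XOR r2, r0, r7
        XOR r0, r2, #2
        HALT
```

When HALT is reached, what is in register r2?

21

r2=17
r0=5
r7=27
r2=27%16=11
r7=11*11=121
r7=11*8=88
CMP r7, r2  (cmp 88,11)
BGT again: taken
r7=5+11=16
r2=5^16=21
r0=21^2=23
halt.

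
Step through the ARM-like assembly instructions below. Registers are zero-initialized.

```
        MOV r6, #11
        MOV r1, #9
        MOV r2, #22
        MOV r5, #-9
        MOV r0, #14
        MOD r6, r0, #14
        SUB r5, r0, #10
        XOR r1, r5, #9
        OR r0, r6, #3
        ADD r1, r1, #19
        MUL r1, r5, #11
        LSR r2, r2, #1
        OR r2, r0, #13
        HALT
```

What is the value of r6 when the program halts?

0

r6=11
r1=9
r2=22
r5=-9
r0=14
r6=14%14=0
r5=14-10=4
r1=4^9=13
r0=0|3=3
r1=13+19=32
r1=4*11=44
r2=22>>1=11
r2=3|13=15
halt.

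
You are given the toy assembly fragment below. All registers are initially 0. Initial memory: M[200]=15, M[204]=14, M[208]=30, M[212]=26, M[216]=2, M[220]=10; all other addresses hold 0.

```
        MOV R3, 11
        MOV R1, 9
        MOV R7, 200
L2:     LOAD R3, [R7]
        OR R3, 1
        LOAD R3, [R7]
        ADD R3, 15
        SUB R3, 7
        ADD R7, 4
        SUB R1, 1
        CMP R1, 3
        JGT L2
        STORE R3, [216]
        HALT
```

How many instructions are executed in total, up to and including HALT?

MOV R3, 11 → R3=11
MOV R1, 9 → R1=9
MOV R7, 200 → R7=200
LOAD R3, [R7] → R3=M[200]=15
OR R3, 1 → R3=15|1=15
LOAD R3, [R7] → R3=M[200]=15
ADD R3, 15 → R3=15+15=30
SUB R3, 7 → R3=30-7=23
ADD R7, 4 → R7=200+4=204
SUB R1, 1 → R1=9-1=8
CMP R1, 3  (cmp 8,3)
JGT L2: taken
LOAD R3, [R7] → R3=M[204]=14
OR R3, 1 → R3=14|1=15
LOAD R3, [R7] → R3=M[204]=14
ADD R3, 15 → R3=14+15=29
SUB R3, 7 → R3=29-7=22
ADD R7, 4 → R7=204+4=208
SUB R1, 1 → R1=8-1=7
CMP R1, 3  (cmp 7,3)
JGT L2: taken
LOAD R3, [R7] → R3=M[208]=30
OR R3, 1 → R3=30|1=31
LOAD R3, [R7] → R3=M[208]=30
ADD R3, 15 → R3=30+15=45
SUB R3, 7 → R3=45-7=38
ADD R7, 4 → R7=208+4=212
SUB R1, 1 → R1=7-1=6
CMP R1, 3  (cmp 6,3)
JGT L2: taken
LOAD R3, [R7] → R3=M[212]=26
OR R3, 1 → R3=26|1=27
LOAD R3, [R7] → R3=M[212]=26
ADD R3, 15 → R3=26+15=41
SUB R3, 7 → R3=41-7=34
ADD R7, 4 → R7=212+4=216
SUB R1, 1 → R1=6-1=5
CMP R1, 3  (cmp 5,3)
JGT L2: taken
LOAD R3, [R7] → R3=M[216]=2
OR R3, 1 → R3=2|1=3
LOAD R3, [R7] → R3=M[216]=2
ADD R3, 15 → R3=2+15=17
SUB R3, 7 → R3=17-7=10
ADD R7, 4 → R7=216+4=220
SUB R1, 1 → R1=5-1=4
CMP R1, 3  (cmp 4,3)
JGT L2: taken
LOAD R3, [R7] → R3=M[220]=10
OR R3, 1 → R3=10|1=11
LOAD R3, [R7] → R3=M[220]=10
ADD R3, 15 → R3=10+15=25
SUB R3, 7 → R3=25-7=18
ADD R7, 4 → R7=220+4=224
SUB R1, 1 → R1=4-1=3
CMP R1, 3  (cmp 3,3)
JGT L2: not taken
STORE R3, [216] → M[216]=18
halt.
Total executed instructions: 59.

59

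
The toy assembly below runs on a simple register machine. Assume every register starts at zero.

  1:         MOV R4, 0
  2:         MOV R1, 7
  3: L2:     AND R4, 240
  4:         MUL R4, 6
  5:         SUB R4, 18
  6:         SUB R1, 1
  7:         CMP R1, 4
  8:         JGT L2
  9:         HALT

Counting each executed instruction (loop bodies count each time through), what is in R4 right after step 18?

174

after MOV R4, 0: R4=0
after MOV R1, 7: R1=7
after AND R4, 240: R4=0&240=0
after MUL R4, 6: R4=0*6=0
after SUB R4, 18: R4=0-18=-18
after SUB R1, 1: R1=7-1=6
CMP R1, 4  (cmp 6,4)
JGT L2: taken
after AND R4, 240: R4=(-18)&240=224
after MUL R4, 6: R4=224*6=1344
after SUB R4, 18: R4=1344-18=1326
after SUB R1, 1: R1=6-1=5
CMP R1, 4  (cmp 5,4)
JGT L2: taken
after AND R4, 240: R4=1326&240=32
after MUL R4, 6: R4=32*6=192
after SUB R4, 18: R4=192-18=174
after SUB R1, 1: R1=5-1=4
After step 18: R4 = 174.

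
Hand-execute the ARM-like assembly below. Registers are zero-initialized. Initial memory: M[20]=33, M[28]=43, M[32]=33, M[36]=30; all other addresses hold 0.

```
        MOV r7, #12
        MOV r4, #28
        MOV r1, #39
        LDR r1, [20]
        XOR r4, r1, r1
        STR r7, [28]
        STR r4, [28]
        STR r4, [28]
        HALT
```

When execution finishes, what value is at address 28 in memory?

MOV r7, #12 → r7=12
MOV r4, #28 → r4=28
MOV r1, #39 → r1=39
LDR r1, [20] → r1=M[20]=33
XOR r4, r1, r1 → r4=33^33=0
STR r7, [28] → M[28]=12
STR r4, [28] → M[28]=0
STR r4, [28] → M[28]=0
halt.

0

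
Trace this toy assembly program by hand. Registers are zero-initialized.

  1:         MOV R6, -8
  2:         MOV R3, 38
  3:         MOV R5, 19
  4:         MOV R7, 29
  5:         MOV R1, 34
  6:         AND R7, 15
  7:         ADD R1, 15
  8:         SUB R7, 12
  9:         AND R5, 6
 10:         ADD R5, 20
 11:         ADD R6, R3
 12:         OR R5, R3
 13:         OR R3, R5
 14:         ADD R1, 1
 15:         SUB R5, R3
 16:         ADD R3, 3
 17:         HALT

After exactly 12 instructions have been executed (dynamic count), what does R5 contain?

54

MOV R6, -8 → R6=-8
MOV R3, 38 → R3=38
MOV R5, 19 → R5=19
MOV R7, 29 → R7=29
MOV R1, 34 → R1=34
AND R7, 15 → R7=29&15=13
ADD R1, 15 → R1=34+15=49
SUB R7, 12 → R7=13-12=1
AND R5, 6 → R5=19&6=2
ADD R5, 20 → R5=2+20=22
ADD R6, R3 → R6=(-8)+38=30
OR R5, R3 → R5=22|38=54
After step 12: R5 = 54.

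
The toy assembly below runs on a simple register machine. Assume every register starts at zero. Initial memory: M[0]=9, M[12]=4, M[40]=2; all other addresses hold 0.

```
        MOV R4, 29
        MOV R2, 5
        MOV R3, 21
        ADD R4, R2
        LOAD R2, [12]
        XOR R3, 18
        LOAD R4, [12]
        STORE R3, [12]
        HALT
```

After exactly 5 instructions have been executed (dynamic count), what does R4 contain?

34

MOV R4, 29 → R4=29
MOV R2, 5 → R2=5
MOV R3, 21 → R3=21
ADD R4, R2 → R4=29+5=34
LOAD R2, [12] → R2=M[12]=4
After step 5: R4 = 34.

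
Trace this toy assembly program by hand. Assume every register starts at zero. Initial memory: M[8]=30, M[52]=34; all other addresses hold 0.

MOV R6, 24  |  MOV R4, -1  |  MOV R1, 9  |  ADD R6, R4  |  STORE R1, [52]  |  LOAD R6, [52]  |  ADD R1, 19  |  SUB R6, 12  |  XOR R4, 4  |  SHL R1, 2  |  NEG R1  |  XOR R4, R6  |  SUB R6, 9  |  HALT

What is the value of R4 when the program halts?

6

R6=24
R4=-1
R1=9
R6=24+(-1)=23
STORE R1, [52] → M[52]=9
R6=M[52]=9
R1=9+19=28
R6=9-12=-3
R4=(-1)^4=-5
R1=28<<2=112
R1=-(112)=-112
R4=(-5)^(-3)=6
R6=(-3)-9=-12
halt.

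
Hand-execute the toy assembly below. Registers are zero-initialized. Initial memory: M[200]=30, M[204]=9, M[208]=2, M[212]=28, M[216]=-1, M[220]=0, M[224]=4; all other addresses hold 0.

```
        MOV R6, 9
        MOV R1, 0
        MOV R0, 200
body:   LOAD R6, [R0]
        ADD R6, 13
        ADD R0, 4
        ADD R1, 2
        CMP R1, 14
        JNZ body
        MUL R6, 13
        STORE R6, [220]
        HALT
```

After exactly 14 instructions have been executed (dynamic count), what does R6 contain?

after MOV R6, 9: R6=9
after MOV R1, 0: R1=0
after MOV R0, 200: R0=200
after LOAD R6, [R0]: R6=M[200]=30
after ADD R6, 13: R6=30+13=43
after ADD R0, 4: R0=200+4=204
after ADD R1, 2: R1=0+2=2
CMP R1, 14  (cmp 2,14)
JNZ body: taken
after LOAD R6, [R0]: R6=M[204]=9
after ADD R6, 13: R6=9+13=22
after ADD R0, 4: R0=204+4=208
after ADD R1, 2: R1=2+2=4
CMP R1, 14  (cmp 4,14)
After step 14: R6 = 22.

22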